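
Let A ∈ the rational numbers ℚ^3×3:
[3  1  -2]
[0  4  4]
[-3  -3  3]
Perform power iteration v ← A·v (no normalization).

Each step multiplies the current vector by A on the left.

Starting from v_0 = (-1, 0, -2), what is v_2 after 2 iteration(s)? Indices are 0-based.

v_0 = (-1, 0, -2).
v_1 = A·v_0 = (1, -8, -3).
v_2 = A·v_1 = (1, -44, 12).

v_2 = (1, -44, 12)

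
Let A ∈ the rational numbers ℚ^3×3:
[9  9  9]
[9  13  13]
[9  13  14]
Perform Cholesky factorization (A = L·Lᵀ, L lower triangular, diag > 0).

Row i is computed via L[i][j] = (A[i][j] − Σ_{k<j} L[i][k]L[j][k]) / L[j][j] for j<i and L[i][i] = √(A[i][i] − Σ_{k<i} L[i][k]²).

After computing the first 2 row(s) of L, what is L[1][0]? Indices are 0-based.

L[1][0] = 3

Step 1: L[0][0] = √(9) = 3.
  L[1][0] = (9) / L[0][0] = 3.
Step 2: L[1][1] = √(4) = 2.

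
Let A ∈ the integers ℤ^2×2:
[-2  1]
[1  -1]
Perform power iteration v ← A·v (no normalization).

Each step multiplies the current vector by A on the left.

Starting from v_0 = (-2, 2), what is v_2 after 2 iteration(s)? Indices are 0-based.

v_2 = (-16, 10)

v_0 = (-2, 2).
v_1 = A·v_0 = (6, -4).
v_2 = A·v_1 = (-16, 10).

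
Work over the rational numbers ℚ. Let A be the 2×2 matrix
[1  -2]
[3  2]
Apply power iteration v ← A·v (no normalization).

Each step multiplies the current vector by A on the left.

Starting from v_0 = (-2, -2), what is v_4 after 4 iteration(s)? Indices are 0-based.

v_0 = (-2, -2).
v_1 = A·v_0 = (2, -10).
v_2 = A·v_1 = (22, -14).
v_3 = A·v_2 = (50, 38).
v_4 = A·v_3 = (-26, 226).

v_4 = (-26, 226)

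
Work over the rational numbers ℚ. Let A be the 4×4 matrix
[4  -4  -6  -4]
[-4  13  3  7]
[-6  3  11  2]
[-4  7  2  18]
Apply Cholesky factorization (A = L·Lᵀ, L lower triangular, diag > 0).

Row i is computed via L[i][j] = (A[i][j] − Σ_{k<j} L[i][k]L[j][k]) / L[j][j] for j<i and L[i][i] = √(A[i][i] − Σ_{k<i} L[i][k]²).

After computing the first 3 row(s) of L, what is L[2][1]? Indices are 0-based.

L[2][1] = -1

Step 1: L[0][0] = √(4) = 2.
  L[1][0] = (-4) / L[0][0] = -2.
Step 2: L[1][1] = √(9) = 3.
  L[2][0] = (-6) / L[0][0] = -3.
  L[2][1] = (-3) / L[1][1] = -1.
Step 3: L[2][2] = √(1) = 1.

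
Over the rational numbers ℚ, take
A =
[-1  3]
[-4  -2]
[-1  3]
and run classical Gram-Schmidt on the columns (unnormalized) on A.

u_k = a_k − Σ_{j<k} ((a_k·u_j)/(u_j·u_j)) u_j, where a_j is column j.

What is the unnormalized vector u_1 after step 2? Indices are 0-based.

Step 1: u_0 = a_0 = (-1, -4, -1).
Step 2: u_1 = a_1 − (1/9)·u_0 = (28/9, -14/9, 28/9).

u_1 = (28/9, -14/9, 28/9)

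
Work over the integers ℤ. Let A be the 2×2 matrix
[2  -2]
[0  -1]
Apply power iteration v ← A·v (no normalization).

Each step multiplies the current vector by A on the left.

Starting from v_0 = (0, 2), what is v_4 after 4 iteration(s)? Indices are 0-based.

v_0 = (0, 2).
v_1 = A·v_0 = (-4, -2).
v_2 = A·v_1 = (-4, 2).
v_3 = A·v_2 = (-12, -2).
v_4 = A·v_3 = (-20, 2).

v_4 = (-20, 2)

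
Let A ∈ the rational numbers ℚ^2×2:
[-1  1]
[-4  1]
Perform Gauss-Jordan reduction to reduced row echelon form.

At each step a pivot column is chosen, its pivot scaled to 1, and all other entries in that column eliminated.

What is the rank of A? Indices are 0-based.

rank = 2

pivot(0,0)=-1: scale R0 → (1, -1)
  clear (1,0): R1 −= (-4)R0 → (0, -3)
pivot(1,1)=-3: scale R1 → (0, 1)
  clear (0,1): R0 −= (-1)R1 → (1, 0)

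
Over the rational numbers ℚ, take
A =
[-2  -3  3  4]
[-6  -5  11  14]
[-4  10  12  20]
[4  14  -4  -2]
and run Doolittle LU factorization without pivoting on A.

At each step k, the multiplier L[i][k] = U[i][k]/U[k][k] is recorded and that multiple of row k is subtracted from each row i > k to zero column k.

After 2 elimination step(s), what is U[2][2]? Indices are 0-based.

U[2][2] = -2

k=0: U[0][0]=-2
  eliminate (1,0): mult=3, new row 1: (0, 4, 2, 2); set L[1][0]=3
  eliminate (2,0): mult=2, new row 2: (0, 16, 6, 12); set L[2][0]=2
  eliminate (3,0): mult=-2, new row 3: (0, 8, 2, 6); set L[3][0]=-2
k=1: U[1][1]=4
  eliminate (2,1): mult=4, new row 2: (0, 0, -2, 4); set L[2][1]=4
  eliminate (3,1): mult=2, new row 3: (0, 0, -2, 2); set L[3][1]=2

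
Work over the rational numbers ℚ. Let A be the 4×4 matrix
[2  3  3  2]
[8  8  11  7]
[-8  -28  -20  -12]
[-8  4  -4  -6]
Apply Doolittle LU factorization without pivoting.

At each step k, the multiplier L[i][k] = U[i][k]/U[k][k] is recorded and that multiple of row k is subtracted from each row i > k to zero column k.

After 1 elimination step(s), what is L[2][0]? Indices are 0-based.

k=0: U[0][0]=2
  eliminate (1,0): mult=4, new row 1: (0, -4, -1, -1); set L[1][0]=4
  eliminate (2,0): mult=-4, new row 2: (0, -16, -8, -4); set L[2][0]=-4
  eliminate (3,0): mult=-4, new row 3: (0, 16, 8, 2); set L[3][0]=-4

L[2][0] = -4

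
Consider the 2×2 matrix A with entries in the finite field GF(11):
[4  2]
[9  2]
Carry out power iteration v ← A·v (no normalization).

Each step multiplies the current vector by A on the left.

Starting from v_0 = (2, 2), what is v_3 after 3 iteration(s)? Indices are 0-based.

v_3 = (1, 10)

v_0 = (2, 2).
v_1 = A·v_0 = (1, 0).
v_2 = A·v_1 = (4, 9).
v_3 = A·v_2 = (1, 10).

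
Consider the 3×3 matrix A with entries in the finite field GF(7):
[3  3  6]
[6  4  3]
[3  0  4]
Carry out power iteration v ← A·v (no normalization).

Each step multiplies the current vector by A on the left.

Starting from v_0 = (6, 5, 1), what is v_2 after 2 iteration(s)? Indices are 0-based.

v_2 = (6, 4, 2)

v_0 = (6, 5, 1).
v_1 = A·v_0 = (4, 3, 1).
v_2 = A·v_1 = (6, 4, 2).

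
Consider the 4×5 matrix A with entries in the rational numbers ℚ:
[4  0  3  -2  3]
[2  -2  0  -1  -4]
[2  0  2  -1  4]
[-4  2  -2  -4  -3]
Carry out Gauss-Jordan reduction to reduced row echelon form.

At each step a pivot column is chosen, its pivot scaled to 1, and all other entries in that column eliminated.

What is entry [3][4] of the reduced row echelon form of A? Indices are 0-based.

[1] R0 /= 4  ⇒  (1, 0, 3/4, -1/2, 3/4)
     R1 -= 2·R0  ⇒  (0, -2, -3/2, 0, -11/2)
     R2 -= 2·R0  ⇒  (0, 0, 1/2, 0, 5/2)
     R3 -= -4·R0  ⇒  (0, 2, 1, -6, 0)
[2] R1 /= -2  ⇒  (0, 1, 3/4, 0, 11/4)
     R3 -= 2·R1  ⇒  (0, 0, -1/2, -6, -11/2)
[3] R2 /= 1/2  ⇒  (0, 0, 1, 0, 5)
     R0 -= 3/4·R2  ⇒  (1, 0, 0, -1/2, -3)
     R1 -= 3/4·R2  ⇒  (0, 1, 0, 0, -1)
     R3 -= -1/2·R2  ⇒  (0, 0, 0, -6, -3)
[4] R3 /= -6  ⇒  (0, 0, 0, 1, 1/2)
     R0 -= -1/2·R3  ⇒  (1, 0, 0, 0, -11/4)

M[3][4] = 1/2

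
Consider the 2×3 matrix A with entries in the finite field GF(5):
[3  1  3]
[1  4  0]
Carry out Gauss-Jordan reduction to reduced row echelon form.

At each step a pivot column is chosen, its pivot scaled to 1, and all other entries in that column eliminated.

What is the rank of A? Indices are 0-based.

step 1: normalize row 0 (÷3) = (1, 2, 1)
  row 1: subtract 1×row0 = (0, 2, 4)
step 2: normalize row 1 (÷2) = (0, 1, 2)
  row 0: subtract 2×row1 = (1, 0, 2)

rank = 2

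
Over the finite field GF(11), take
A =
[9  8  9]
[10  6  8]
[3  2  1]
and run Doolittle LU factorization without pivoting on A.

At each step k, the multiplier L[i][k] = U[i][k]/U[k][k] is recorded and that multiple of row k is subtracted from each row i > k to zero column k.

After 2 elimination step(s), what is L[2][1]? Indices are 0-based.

k=0: U[0][0]=9
  eliminate (1,0): mult=6, new row 1: (0, 2, 9); set L[1][0]=6
  eliminate (2,0): mult=4, new row 2: (0, 3, 9); set L[2][0]=4
k=1: U[1][1]=2
  eliminate (2,1): mult=7, new row 2: (0, 0, 1); set L[2][1]=7

L[2][1] = 7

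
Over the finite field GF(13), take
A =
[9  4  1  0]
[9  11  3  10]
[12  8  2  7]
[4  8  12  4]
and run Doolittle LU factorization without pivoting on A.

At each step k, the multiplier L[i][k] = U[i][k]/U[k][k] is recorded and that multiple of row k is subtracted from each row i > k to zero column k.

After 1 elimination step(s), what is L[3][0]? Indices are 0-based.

[col 0] pivot 9
  R1 -= 1*R0 → (0, 7, 2, 10)  (L[1][0] := 1)
  R2 -= 10*R0 → (0, 7, 5, 7)  (L[2][0] := 10)
  R3 -= 12*R0 → (0, 12, 0, 4)  (L[3][0] := 12)

L[3][0] = 12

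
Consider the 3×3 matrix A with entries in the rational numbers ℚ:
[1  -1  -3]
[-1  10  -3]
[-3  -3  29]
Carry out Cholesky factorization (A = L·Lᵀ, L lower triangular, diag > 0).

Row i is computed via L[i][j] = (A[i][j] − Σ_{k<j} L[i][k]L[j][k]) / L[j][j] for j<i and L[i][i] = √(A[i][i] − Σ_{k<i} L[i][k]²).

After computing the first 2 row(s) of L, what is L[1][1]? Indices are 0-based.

L[1][1] = 3

Step 1: L[0][0] = √(1) = 1.
  L[1][0] = (-1) / L[0][0] = -1.
Step 2: L[1][1] = √(9) = 3.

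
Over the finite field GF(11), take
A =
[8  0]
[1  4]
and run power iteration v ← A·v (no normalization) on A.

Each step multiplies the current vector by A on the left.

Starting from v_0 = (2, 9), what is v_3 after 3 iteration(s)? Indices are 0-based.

v_3 = (1, 8)

v_0 = (2, 9).
v_1 = A·v_0 = (5, 5).
v_2 = A·v_1 = (7, 3).
v_3 = A·v_2 = (1, 8).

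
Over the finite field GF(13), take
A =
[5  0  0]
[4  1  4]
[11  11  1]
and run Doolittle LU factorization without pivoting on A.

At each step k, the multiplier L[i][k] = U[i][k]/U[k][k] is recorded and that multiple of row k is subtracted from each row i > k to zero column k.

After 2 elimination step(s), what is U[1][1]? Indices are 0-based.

U[1][1] = 1

Step 1: pivot at (0,0) is 5.
  row1 ← row1 − (6)·row0  ⇒  L[1][0]=6, U row1=(0, 1, 4)
  row2 ← row2 − (10)·row0  ⇒  L[2][0]=10, U row2=(0, 11, 1)
Step 2: pivot at (1,1) is 1.
  row2 ← row2 − (11)·row1  ⇒  L[2][1]=11, U row2=(0, 0, 9)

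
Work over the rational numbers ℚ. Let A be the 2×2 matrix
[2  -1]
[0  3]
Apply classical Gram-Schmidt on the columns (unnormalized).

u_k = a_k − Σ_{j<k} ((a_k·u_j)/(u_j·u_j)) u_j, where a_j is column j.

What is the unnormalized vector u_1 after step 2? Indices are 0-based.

u_1 = (0, 3)

Step 1: u_0 = a_0 = (2, 0).
Step 2: u_1 = a_1 − (-1/2)·u_0 = (0, 3).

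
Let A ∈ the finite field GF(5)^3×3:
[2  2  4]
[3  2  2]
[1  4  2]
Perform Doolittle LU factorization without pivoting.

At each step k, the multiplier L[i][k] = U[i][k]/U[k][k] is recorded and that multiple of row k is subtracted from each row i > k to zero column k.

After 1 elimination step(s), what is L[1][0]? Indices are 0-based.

L[1][0] = 4

k=0: U[0][0]=2
  eliminate (1,0): mult=4, new row 1: (0, 4, 1); set L[1][0]=4
  eliminate (2,0): mult=3, new row 2: (0, 3, 0); set L[2][0]=3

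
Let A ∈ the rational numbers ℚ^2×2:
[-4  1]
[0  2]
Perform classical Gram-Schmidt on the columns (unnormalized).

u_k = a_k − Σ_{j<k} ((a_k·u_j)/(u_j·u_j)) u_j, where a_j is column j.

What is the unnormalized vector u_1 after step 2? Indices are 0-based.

Step 1: u_0 = a_0 = (-4, 0).
Step 2: u_1 = a_1 − (-1/4)·u_0 = (0, 2).

u_1 = (0, 2)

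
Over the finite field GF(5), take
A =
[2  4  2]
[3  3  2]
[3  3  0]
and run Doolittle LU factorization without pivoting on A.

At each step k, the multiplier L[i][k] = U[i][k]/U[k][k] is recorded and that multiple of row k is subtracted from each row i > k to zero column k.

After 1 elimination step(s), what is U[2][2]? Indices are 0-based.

k=0: U[0][0]=2
  eliminate (1,0): mult=4, new row 1: (0, 2, 4); set L[1][0]=4
  eliminate (2,0): mult=4, new row 2: (0, 2, 2); set L[2][0]=4

U[2][2] = 2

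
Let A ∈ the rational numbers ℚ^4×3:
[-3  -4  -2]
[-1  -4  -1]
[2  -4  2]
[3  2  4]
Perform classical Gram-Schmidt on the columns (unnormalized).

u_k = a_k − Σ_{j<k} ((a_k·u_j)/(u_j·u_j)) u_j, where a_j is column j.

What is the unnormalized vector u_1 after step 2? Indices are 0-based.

u_1 = (-50/23, -78/23, -120/23, 4/23)

Step 1: u_0 = a_0 = (-3, -1, 2, 3).
Step 2: u_1 = a_1 − (14/23)·u_0 = (-50/23, -78/23, -120/23, 4/23).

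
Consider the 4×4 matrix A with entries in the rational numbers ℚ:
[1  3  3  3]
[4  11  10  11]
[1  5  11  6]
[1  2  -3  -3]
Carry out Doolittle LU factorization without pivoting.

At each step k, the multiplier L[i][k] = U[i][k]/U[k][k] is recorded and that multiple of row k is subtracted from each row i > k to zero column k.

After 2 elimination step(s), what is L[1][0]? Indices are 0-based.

[col 0] pivot 1
  R1 -= 4*R0 → (0, -1, -2, -1)  (L[1][0] := 4)
  R2 -= 1*R0 → (0, 2, 8, 3)  (L[2][0] := 1)
  R3 -= 1*R0 → (0, -1, -6, -6)  (L[3][0] := 1)
[col 1] pivot -1
  R2 -= -2*R1 → (0, 0, 4, 1)  (L[2][1] := -2)
  R3 -= 1*R1 → (0, 0, -4, -5)  (L[3][1] := 1)

L[1][0] = 4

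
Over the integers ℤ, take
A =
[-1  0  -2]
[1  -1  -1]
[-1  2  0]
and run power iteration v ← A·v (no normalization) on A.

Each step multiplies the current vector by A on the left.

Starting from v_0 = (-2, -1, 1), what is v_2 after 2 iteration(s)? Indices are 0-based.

v_0 = (-2, -1, 1).
v_1 = A·v_0 = (0, -2, 0).
v_2 = A·v_1 = (0, 2, -4).

v_2 = (0, 2, -4)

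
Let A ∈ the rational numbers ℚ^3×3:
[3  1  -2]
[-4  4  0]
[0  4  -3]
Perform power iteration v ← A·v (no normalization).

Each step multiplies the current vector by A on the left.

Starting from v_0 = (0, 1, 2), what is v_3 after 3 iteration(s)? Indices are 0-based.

v_3 = (-19, 116, 46)

v_0 = (0, 1, 2).
v_1 = A·v_0 = (-3, 4, -2).
v_2 = A·v_1 = (-1, 28, 22).
v_3 = A·v_2 = (-19, 116, 46).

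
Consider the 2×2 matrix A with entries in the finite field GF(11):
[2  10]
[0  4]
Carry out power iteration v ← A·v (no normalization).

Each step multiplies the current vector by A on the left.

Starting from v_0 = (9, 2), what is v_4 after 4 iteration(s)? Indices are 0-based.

v_0 = (9, 2).
v_1 = A·v_0 = (5, 8).
v_2 = A·v_1 = (2, 10).
v_3 = A·v_2 = (5, 7).
v_4 = A·v_3 = (3, 6).

v_4 = (3, 6)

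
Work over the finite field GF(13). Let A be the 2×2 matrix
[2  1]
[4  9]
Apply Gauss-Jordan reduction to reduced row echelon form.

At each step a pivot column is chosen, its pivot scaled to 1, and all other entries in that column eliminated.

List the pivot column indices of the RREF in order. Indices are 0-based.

pivot columns: 0, 1

step 1: normalize row 0 (÷2) = (1, 7)
  row 1: subtract 4×row0 = (0, 7)
step 2: normalize row 1 (÷7) = (0, 1)
  row 0: subtract 7×row1 = (1, 0)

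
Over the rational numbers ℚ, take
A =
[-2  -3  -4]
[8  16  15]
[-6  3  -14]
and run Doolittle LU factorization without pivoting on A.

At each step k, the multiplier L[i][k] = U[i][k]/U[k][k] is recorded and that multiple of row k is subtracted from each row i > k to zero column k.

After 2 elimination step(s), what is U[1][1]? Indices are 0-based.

U[1][1] = 4

Step 1: pivot at (0,0) is -2.
  row1 ← row1 − (-4)·row0  ⇒  L[1][0]=-4, U row1=(0, 4, -1)
  row2 ← row2 − (3)·row0  ⇒  L[2][0]=3, U row2=(0, 12, -2)
Step 2: pivot at (1,1) is 4.
  row2 ← row2 − (3)·row1  ⇒  L[2][1]=3, U row2=(0, 0, 1)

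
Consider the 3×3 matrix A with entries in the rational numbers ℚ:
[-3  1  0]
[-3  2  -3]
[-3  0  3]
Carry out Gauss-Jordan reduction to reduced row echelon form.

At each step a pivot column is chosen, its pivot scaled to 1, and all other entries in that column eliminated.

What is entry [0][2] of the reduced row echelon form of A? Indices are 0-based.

[1] R0 /= -3  ⇒  (1, -1/3, 0)
     R1 -= -3·R0  ⇒  (0, 1, -3)
     R2 -= -3·R0  ⇒  (0, -1, 3)
[2] R1 /= 1  ⇒  (0, 1, -3)
     R0 -= -1/3·R1  ⇒  (1, 0, -1)
     R2 -= -1·R1  ⇒  (0, 0, 0)
column 2 empty below row 2

M[0][2] = -1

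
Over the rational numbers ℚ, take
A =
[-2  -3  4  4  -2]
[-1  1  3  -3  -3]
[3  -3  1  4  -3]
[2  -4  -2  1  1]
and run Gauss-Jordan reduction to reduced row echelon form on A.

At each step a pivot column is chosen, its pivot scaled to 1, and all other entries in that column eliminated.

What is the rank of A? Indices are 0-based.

step 1: normalize row 0 (÷-2) = (1, 3/2, -2, -2, 1)
  row 1: subtract -1×row0 = (0, 5/2, 1, -5, -2)
  row 2: subtract 3×row0 = (0, -15/2, 7, 10, -6)
  row 3: subtract 2×row0 = (0, -7, 2, 5, -1)
step 2: normalize row 1 (÷5/2) = (0, 1, 2/5, -2, -4/5)
  row 0: subtract 3/2×row1 = (1, 0, -13/5, 1, 11/5)
  row 2: subtract -15/2×row1 = (0, 0, 10, -5, -12)
  row 3: subtract -7×row1 = (0, 0, 24/5, -9, -33/5)
step 3: normalize row 2 (÷10) = (0, 0, 1, -1/2, -6/5)
  row 0: subtract -13/5×row2 = (1, 0, 0, -3/10, -23/25)
  row 1: subtract 2/5×row2 = (0, 1, 0, -9/5, -8/25)
  row 3: subtract 24/5×row2 = (0, 0, 0, -33/5, -21/25)
step 4: normalize row 3 (÷-33/5) = (0, 0, 0, 1, 7/55)
  row 0: subtract -3/10×row3 = (1, 0, 0, 0, -97/110)
  row 1: subtract -9/5×row3 = (0, 1, 0, 0, -1/11)
  row 2: subtract -1/2×row3 = (0, 0, 1, 0, -25/22)

rank = 4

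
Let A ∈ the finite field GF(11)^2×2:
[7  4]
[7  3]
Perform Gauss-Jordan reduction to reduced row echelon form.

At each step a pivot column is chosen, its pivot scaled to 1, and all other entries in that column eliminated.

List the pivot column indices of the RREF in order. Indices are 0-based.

pivot columns: 0, 1

step 1: normalize row 0 (÷7) = (1, 10)
  row 1: subtract 7×row0 = (0, 10)
step 2: normalize row 1 (÷10) = (0, 1)
  row 0: subtract 10×row1 = (1, 0)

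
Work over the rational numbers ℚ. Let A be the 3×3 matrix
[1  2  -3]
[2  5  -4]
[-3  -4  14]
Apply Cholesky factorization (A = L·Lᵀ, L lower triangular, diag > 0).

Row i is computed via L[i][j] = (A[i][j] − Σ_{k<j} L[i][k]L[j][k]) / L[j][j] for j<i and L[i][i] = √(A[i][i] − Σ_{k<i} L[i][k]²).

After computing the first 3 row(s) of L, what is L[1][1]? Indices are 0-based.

Step 1: L[0][0] = √(1) = 1.
  L[1][0] = (2) / L[0][0] = 2.
Step 2: L[1][1] = √(1) = 1.
  L[2][0] = (-3) / L[0][0] = -3.
  L[2][1] = (2) / L[1][1] = 2.
Step 3: L[2][2] = √(1) = 1.

L[1][1] = 1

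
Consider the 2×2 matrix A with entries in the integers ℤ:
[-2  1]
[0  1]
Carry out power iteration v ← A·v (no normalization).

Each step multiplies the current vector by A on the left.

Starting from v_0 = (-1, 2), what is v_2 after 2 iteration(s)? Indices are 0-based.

v_2 = (-6, 2)

v_0 = (-1, 2).
v_1 = A·v_0 = (4, 2).
v_2 = A·v_1 = (-6, 2).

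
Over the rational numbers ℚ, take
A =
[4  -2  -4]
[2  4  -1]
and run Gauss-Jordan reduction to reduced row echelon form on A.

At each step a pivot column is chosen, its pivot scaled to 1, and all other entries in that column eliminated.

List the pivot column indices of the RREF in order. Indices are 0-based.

pivot columns: 0, 1

pivot(0,0)=4: scale R0 → (1, -1/2, -1)
  clear (1,0): R1 −= (2)R0 → (0, 5, 1)
pivot(1,1)=5: scale R1 → (0, 1, 1/5)
  clear (0,1): R0 −= (-1/2)R1 → (1, 0, -9/10)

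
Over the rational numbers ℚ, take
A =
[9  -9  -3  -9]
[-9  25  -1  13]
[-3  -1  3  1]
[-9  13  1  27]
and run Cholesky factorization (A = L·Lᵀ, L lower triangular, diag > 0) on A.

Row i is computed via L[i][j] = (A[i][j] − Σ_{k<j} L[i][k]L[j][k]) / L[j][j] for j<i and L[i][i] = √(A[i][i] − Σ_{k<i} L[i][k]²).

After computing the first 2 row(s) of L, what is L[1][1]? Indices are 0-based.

Step 1: L[0][0] = √(9) = 3.
  L[1][0] = (-9) / L[0][0] = -3.
Step 2: L[1][1] = √(16) = 4.

L[1][1] = 4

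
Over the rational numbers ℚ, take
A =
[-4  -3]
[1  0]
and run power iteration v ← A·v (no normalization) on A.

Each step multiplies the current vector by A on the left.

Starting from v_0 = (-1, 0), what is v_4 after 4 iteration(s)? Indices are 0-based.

v_0 = (-1, 0).
v_1 = A·v_0 = (4, -1).
v_2 = A·v_1 = (-13, 4).
v_3 = A·v_2 = (40, -13).
v_4 = A·v_3 = (-121, 40).

v_4 = (-121, 40)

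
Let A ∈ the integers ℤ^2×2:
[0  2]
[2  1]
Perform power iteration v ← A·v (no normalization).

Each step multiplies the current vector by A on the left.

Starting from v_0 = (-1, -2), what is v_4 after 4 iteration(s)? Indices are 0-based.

v_0 = (-1, -2).
v_1 = A·v_0 = (-4, -4).
v_2 = A·v_1 = (-8, -12).
v_3 = A·v_2 = (-24, -28).
v_4 = A·v_3 = (-56, -76).

v_4 = (-56, -76)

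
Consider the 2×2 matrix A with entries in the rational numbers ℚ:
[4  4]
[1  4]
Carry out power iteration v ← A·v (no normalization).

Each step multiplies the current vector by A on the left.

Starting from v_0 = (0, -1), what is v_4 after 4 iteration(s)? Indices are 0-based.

v_4 = (-1280, -656)

v_0 = (0, -1).
v_1 = A·v_0 = (-4, -4).
v_2 = A·v_1 = (-32, -20).
v_3 = A·v_2 = (-208, -112).
v_4 = A·v_3 = (-1280, -656).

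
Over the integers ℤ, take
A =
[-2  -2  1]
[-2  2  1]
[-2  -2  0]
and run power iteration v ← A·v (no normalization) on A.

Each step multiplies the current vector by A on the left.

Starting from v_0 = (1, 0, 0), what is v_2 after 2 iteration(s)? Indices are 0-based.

v_2 = (6, -2, 8)

v_0 = (1, 0, 0).
v_1 = A·v_0 = (-2, -2, -2).
v_2 = A·v_1 = (6, -2, 8).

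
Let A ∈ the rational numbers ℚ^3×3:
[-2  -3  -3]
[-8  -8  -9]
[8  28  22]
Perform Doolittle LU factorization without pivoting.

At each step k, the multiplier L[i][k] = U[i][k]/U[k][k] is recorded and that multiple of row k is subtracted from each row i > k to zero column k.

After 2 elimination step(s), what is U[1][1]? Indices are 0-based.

U[1][1] = 4

Step 1: pivot at (0,0) is -2.
  row1 ← row1 − (4)·row0  ⇒  L[1][0]=4, U row1=(0, 4, 3)
  row2 ← row2 − (-4)·row0  ⇒  L[2][0]=-4, U row2=(0, 16, 10)
Step 2: pivot at (1,1) is 4.
  row2 ← row2 − (4)·row1  ⇒  L[2][1]=4, U row2=(0, 0, -2)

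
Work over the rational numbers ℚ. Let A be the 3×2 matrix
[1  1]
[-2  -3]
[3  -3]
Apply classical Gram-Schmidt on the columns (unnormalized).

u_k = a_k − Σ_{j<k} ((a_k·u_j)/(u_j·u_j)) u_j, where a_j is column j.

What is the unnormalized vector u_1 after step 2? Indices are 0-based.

u_1 = (8/7, -23/7, -18/7)

Step 1: u_0 = a_0 = (1, -2, 3).
Step 2: u_1 = a_1 − (-1/7)·u_0 = (8/7, -23/7, -18/7).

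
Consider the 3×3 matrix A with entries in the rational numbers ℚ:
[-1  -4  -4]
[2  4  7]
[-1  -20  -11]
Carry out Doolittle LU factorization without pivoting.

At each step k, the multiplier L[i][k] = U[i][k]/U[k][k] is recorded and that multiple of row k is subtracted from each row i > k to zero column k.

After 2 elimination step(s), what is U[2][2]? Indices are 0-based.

k=0: U[0][0]=-1
  eliminate (1,0): mult=-2, new row 1: (0, -4, -1); set L[1][0]=-2
  eliminate (2,0): mult=1, new row 2: (0, -16, -7); set L[2][0]=1
k=1: U[1][1]=-4
  eliminate (2,1): mult=4, new row 2: (0, 0, -3); set L[2][1]=4

U[2][2] = -3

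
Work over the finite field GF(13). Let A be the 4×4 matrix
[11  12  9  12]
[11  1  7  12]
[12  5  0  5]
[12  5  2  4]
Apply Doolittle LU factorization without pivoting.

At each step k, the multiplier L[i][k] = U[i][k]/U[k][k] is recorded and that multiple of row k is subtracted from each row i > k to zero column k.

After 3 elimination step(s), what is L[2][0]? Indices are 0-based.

[col 0] pivot 11
  R1 -= 1*R0 → (0, 2, 11, 0)  (L[1][0] := 1)
  R2 -= 7*R0 → (0, 12, 2, 12)  (L[2][0] := 7)
  R3 -= 7*R0 → (0, 12, 4, 11)  (L[3][0] := 7)
[col 1] pivot 2
  R2 -= 6*R1 → (0, 0, 1, 12)  (L[2][1] := 6)
  R3 -= 6*R1 → (0, 0, 3, 11)  (L[3][1] := 6)
[col 2] pivot 1
  R3 -= 3*R2 → (0, 0, 0, 1)  (L[3][2] := 3)

L[2][0] = 7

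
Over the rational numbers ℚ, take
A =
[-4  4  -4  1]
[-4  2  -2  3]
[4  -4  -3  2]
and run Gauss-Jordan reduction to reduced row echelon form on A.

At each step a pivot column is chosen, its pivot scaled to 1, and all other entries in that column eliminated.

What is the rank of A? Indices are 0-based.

step 1: normalize row 0 (÷-4) = (1, -1, 1, -1/4)
  row 1: subtract -4×row0 = (0, -2, 2, 2)
  row 2: subtract 4×row0 = (0, 0, -7, 3)
step 2: normalize row 1 (÷-2) = (0, 1, -1, -1)
  row 0: subtract -1×row1 = (1, 0, 0, -5/4)
step 3: normalize row 2 (÷-7) = (0, 0, 1, -3/7)
  row 1: subtract -1×row2 = (0, 1, 0, -10/7)

rank = 3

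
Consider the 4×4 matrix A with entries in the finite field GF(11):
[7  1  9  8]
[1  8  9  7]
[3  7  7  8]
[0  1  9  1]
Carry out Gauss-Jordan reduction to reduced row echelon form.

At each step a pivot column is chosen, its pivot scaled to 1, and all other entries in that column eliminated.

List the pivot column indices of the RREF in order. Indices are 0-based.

[1] R0 /= 7  ⇒  (1, 8, 6, 9)
     R1 -= 1·R0  ⇒  (0, 0, 3, 9)
     R2 -= 3·R0  ⇒  (0, 5, 0, 3)
[2] R1 <-> R2
[2] R1 /= 5  ⇒  (0, 1, 0, 5)
     R0 -= 8·R1  ⇒  (1, 0, 6, 2)
     R3 -= 1·R1  ⇒  (0, 0, 9, 7)
[3] R2 /= 3  ⇒  (0, 0, 1, 3)
     R0 -= 6·R2  ⇒  (1, 0, 0, 6)
     R3 -= 9·R2  ⇒  (0, 0, 0, 2)
[4] R3 /= 2  ⇒  (0, 0, 0, 1)
     R0 -= 6·R3  ⇒  (1, 0, 0, 0)
     R1 -= 5·R3  ⇒  (0, 1, 0, 0)
     R2 -= 3·R3  ⇒  (0, 0, 1, 0)

pivot columns: 0, 1, 2, 3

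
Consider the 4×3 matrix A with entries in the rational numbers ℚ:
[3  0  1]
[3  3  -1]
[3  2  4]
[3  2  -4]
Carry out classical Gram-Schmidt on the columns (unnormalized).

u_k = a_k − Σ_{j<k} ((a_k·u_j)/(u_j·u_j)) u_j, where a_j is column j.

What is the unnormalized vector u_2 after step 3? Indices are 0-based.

Step 1: u_0 = a_0 = (3, 3, 3, 3).
Step 2: u_1 = a_1 − (7/12)·u_0 = (-7/4, 5/4, 1/4, 1/4).
Step 3: u_2 = a_2 − (0)·u_0 − (-12/19)·u_1 = (-2/19, -4/19, 79/19, -73/19).

u_2 = (-2/19, -4/19, 79/19, -73/19)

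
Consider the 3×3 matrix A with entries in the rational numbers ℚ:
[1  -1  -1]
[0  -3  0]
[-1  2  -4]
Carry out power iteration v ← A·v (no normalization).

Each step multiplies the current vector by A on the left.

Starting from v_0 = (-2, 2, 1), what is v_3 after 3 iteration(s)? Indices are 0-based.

v_0 = (-2, 2, 1).
v_1 = A·v_0 = (-5, -6, 2).
v_2 = A·v_1 = (-1, 18, -15).
v_3 = A·v_2 = (-4, -54, 97).

v_3 = (-4, -54, 97)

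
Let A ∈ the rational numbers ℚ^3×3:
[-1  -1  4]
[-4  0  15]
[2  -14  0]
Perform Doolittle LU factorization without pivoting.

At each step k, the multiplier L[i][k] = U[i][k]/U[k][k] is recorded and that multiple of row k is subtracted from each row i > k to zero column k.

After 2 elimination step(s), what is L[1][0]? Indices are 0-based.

L[1][0] = 4

Step 1: pivot at (0,0) is -1.
  row1 ← row1 − (4)·row0  ⇒  L[1][0]=4, U row1=(0, 4, -1)
  row2 ← row2 − (-2)·row0  ⇒  L[2][0]=-2, U row2=(0, -16, 8)
Step 2: pivot at (1,1) is 4.
  row2 ← row2 − (-4)·row1  ⇒  L[2][1]=-4, U row2=(0, 0, 4)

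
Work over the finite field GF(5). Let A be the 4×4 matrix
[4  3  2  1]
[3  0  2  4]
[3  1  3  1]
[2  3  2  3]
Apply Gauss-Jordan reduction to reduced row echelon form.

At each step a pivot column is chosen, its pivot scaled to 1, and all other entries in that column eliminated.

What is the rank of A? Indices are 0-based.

[1] R0 /= 4  ⇒  (1, 2, 3, 4)
     R1 -= 3·R0  ⇒  (0, 4, 3, 2)
     R2 -= 3·R0  ⇒  (0, 0, 4, 4)
     R3 -= 2·R0  ⇒  (0, 4, 1, 0)
[2] R1 /= 4  ⇒  (0, 1, 2, 3)
     R0 -= 2·R1  ⇒  (1, 0, 4, 3)
     R3 -= 4·R1  ⇒  (0, 0, 3, 3)
[3] R2 /= 4  ⇒  (0, 0, 1, 1)
     R0 -= 4·R2  ⇒  (1, 0, 0, 4)
     R1 -= 2·R2  ⇒  (0, 1, 0, 1)
     R3 -= 3·R2  ⇒  (0, 0, 0, 0)
column 3 empty below row 3

rank = 3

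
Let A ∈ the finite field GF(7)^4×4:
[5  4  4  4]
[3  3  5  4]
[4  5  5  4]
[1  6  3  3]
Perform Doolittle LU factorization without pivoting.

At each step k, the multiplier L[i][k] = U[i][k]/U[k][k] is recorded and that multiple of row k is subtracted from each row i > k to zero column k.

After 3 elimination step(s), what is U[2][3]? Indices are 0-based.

U[2][3] = 3

Step 1: pivot at (0,0) is 5.
  row1 ← row1 − (2)·row0  ⇒  L[1][0]=2, U row1=(0, 2, 4, 3)
  row2 ← row2 − (5)·row0  ⇒  L[2][0]=5, U row2=(0, 6, 6, 5)
  row3 ← row3 − (3)·row0  ⇒  L[3][0]=3, U row3=(0, 1, 5, 5)
Step 2: pivot at (1,1) is 2.
  row2 ← row2 − (3)·row1  ⇒  L[2][1]=3, U row2=(0, 0, 1, 3)
  row3 ← row3 − (4)·row1  ⇒  L[3][1]=4, U row3=(0, 0, 3, 0)
Step 3: pivot at (2,2) is 1.
  row3 ← row3 − (3)·row2  ⇒  L[3][2]=3, U row3=(0, 0, 0, 5)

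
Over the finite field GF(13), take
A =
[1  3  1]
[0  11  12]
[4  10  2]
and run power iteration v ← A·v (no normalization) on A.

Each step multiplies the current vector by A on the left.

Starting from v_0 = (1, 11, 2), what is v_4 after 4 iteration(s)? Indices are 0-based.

v_0 = (1, 11, 2).
v_1 = A·v_0 = (10, 2, 1).
v_2 = A·v_1 = (4, 8, 10).
v_3 = A·v_2 = (12, 0, 12).
v_4 = A·v_3 = (11, 1, 7).

v_4 = (11, 1, 7)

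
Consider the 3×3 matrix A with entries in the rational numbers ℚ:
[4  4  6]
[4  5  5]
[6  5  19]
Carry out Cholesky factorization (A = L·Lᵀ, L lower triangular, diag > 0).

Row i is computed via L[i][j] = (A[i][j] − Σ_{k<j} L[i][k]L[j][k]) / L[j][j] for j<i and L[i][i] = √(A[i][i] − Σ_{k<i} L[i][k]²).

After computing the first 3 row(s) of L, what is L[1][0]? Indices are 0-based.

Step 1: L[0][0] = √(4) = 2.
  L[1][0] = (4) / L[0][0] = 2.
Step 2: L[1][1] = √(1) = 1.
  L[2][0] = (6) / L[0][0] = 3.
  L[2][1] = (-1) / L[1][1] = -1.
Step 3: L[2][2] = √(9) = 3.

L[1][0] = 2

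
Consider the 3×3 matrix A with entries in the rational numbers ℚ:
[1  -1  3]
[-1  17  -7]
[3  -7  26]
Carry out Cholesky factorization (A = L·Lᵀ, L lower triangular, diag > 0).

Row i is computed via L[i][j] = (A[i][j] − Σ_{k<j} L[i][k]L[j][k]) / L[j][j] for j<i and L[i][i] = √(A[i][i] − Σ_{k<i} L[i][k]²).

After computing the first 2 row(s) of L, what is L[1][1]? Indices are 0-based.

L[1][1] = 4

Step 1: L[0][0] = √(1) = 1.
  L[1][0] = (-1) / L[0][0] = -1.
Step 2: L[1][1] = √(16) = 4.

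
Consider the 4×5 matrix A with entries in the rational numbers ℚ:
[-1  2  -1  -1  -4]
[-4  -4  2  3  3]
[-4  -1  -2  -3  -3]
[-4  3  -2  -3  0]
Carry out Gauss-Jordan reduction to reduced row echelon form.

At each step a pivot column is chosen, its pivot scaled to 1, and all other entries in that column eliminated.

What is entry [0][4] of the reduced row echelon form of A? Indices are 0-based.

M[0][4] = -15/32

pivot(0,0)=-1: scale R0 → (1, -2, 1, 1, 4)
  clear (1,0): R1 −= (-4)R0 → (0, -12, 6, 7, 19)
  clear (2,0): R2 −= (-4)R0 → (0, -9, 2, 1, 13)
  clear (3,0): R3 −= (-4)R0 → (0, -5, 2, 1, 16)
pivot(1,1)=-12: scale R1 → (0, 1, -1/2, -7/12, -19/12)
  clear (0,1): R0 −= (-2)R1 → (1, 0, 0, -1/6, 5/6)
  clear (2,1): R2 −= (-9)R1 → (0, 0, -5/2, -17/4, -5/4)
  clear (3,1): R3 −= (-5)R1 → (0, 0, -1/2, -23/12, 97/12)
pivot(2,2)=-5/2: scale R2 → (0, 0, 1, 17/10, 1/2)
  clear (1,2): R1 −= (-1/2)R2 → (0, 1, 0, 4/15, -4/3)
  clear (3,2): R3 −= (-1/2)R2 → (0, 0, 0, -16/15, 25/3)
pivot(3,3)=-16/15: scale R3 → (0, 0, 0, 1, -125/16)
  clear (0,3): R0 −= (-1/6)R3 → (1, 0, 0, 0, -15/32)
  clear (1,3): R1 −= (4/15)R3 → (0, 1, 0, 0, 3/4)
  clear (2,3): R2 −= (17/10)R3 → (0, 0, 1, 0, 441/32)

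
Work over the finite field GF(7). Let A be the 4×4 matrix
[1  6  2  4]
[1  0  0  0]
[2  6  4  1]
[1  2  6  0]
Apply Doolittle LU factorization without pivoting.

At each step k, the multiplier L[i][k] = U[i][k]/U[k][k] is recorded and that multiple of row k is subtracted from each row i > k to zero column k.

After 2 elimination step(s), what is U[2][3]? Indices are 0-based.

[col 0] pivot 1
  R1 -= 1*R0 → (0, 1, 5, 3)  (L[1][0] := 1)
  R2 -= 2*R0 → (0, 1, 0, 0)  (L[2][0] := 2)
  R3 -= 1*R0 → (0, 3, 4, 3)  (L[3][0] := 1)
[col 1] pivot 1
  R2 -= 1*R1 → (0, 0, 2, 4)  (L[2][1] := 1)
  R3 -= 3*R1 → (0, 0, 3, 1)  (L[3][1] := 3)

U[2][3] = 4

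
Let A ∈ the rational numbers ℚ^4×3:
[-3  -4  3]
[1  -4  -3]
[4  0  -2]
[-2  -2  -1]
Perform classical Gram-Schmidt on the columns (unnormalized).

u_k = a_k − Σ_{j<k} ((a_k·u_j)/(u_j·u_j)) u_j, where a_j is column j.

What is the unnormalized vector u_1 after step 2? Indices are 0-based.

Step 1: u_0 = a_0 = (-3, 1, 4, -2).
Step 2: u_1 = a_1 − (2/5)·u_0 = (-14/5, -22/5, -8/5, -6/5).

u_1 = (-14/5, -22/5, -8/5, -6/5)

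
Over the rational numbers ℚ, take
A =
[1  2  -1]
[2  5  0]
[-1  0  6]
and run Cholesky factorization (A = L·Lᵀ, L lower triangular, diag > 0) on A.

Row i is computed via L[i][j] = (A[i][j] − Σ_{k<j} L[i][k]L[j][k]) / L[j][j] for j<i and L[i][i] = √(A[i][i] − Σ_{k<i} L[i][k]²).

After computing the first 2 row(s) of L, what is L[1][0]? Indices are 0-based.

L[1][0] = 2

Step 1: L[0][0] = √(1) = 1.
  L[1][0] = (2) / L[0][0] = 2.
Step 2: L[1][1] = √(1) = 1.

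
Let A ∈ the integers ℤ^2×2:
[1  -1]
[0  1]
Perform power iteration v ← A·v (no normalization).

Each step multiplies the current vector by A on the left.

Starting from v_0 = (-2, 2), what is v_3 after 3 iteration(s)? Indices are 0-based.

v_0 = (-2, 2).
v_1 = A·v_0 = (-4, 2).
v_2 = A·v_1 = (-6, 2).
v_3 = A·v_2 = (-8, 2).

v_3 = (-8, 2)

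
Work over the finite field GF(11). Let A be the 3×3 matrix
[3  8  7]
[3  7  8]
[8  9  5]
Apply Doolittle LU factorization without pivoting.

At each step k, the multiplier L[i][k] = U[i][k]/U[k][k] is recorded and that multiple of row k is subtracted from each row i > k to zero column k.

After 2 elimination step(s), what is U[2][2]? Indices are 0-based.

U[2][2] = 7

[col 0] pivot 3
  R1 -= 1*R0 → (0, 10, 1)  (L[1][0] := 1)
  R2 -= 10*R0 → (0, 6, 1)  (L[2][0] := 10)
[col 1] pivot 10
  R2 -= 5*R1 → (0, 0, 7)  (L[2][1] := 5)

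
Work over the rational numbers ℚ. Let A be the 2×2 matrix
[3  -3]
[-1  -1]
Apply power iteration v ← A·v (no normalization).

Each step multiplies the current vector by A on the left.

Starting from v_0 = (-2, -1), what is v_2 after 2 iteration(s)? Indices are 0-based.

v_0 = (-2, -1).
v_1 = A·v_0 = (-3, 3).
v_2 = A·v_1 = (-18, 0).

v_2 = (-18, 0)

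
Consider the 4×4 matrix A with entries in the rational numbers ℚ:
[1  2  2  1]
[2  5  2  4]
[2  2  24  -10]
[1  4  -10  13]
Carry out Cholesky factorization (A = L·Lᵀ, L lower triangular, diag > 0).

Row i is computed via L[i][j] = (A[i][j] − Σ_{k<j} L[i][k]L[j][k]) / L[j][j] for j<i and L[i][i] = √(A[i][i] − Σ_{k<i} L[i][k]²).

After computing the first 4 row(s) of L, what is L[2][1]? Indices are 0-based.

L[2][1] = -2

Step 1: L[0][0] = √(1) = 1.
  L[1][0] = (2) / L[0][0] = 2.
Step 2: L[1][1] = √(1) = 1.
  L[2][0] = (2) / L[0][0] = 2.
  L[2][1] = (-2) / L[1][1] = -2.
Step 3: L[2][2] = √(16) = 4.
  L[3][0] = (1) / L[0][0] = 1.
  L[3][1] = (2) / L[1][1] = 2.
  L[3][2] = (-8) / L[2][2] = -2.
Step 4: L[3][3] = √(4) = 2.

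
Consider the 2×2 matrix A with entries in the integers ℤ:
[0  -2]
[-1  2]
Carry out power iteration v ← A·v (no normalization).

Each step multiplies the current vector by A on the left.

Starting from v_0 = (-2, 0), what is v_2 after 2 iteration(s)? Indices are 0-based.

v_0 = (-2, 0).
v_1 = A·v_0 = (0, 2).
v_2 = A·v_1 = (-4, 4).

v_2 = (-4, 4)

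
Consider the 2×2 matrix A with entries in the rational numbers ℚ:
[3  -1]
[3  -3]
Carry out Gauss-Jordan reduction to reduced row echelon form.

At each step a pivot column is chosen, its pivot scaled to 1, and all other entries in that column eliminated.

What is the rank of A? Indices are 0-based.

rank = 2

pivot(0,0)=3: scale R0 → (1, -1/3)
  clear (1,0): R1 −= (3)R0 → (0, -2)
pivot(1,1)=-2: scale R1 → (0, 1)
  clear (0,1): R0 −= (-1/3)R1 → (1, 0)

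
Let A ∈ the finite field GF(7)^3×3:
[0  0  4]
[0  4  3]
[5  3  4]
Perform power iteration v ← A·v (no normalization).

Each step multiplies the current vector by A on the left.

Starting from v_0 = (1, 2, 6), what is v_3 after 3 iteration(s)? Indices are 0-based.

v_3 = (1, 2, 5)

v_0 = (1, 2, 6).
v_1 = A·v_0 = (3, 5, 0).
v_2 = A·v_1 = (0, 6, 2).
v_3 = A·v_2 = (1, 2, 5).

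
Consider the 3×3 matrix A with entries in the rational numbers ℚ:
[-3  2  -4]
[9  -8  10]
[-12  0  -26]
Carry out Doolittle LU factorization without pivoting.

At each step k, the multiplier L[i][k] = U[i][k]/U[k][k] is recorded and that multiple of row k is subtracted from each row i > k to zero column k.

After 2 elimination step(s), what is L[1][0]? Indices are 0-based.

L[1][0] = -3

Step 1: pivot at (0,0) is -3.
  row1 ← row1 − (-3)·row0  ⇒  L[1][0]=-3, U row1=(0, -2, -2)
  row2 ← row2 − (4)·row0  ⇒  L[2][0]=4, U row2=(0, -8, -10)
Step 2: pivot at (1,1) is -2.
  row2 ← row2 − (4)·row1  ⇒  L[2][1]=4, U row2=(0, 0, -2)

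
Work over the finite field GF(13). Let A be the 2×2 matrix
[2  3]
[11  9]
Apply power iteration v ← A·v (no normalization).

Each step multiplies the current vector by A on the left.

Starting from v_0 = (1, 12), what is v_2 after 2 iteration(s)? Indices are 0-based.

v_0 = (1, 12).
v_1 = A·v_0 = (12, 2).
v_2 = A·v_1 = (4, 7).

v_2 = (4, 7)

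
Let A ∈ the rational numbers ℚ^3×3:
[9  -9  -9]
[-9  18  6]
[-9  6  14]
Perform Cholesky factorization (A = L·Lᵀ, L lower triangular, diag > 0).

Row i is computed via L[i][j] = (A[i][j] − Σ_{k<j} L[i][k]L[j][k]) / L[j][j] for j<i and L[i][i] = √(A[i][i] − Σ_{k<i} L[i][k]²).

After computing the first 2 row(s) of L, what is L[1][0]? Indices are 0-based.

Step 1: L[0][0] = √(9) = 3.
  L[1][0] = (-9) / L[0][0] = -3.
Step 2: L[1][1] = √(9) = 3.

L[1][0] = -3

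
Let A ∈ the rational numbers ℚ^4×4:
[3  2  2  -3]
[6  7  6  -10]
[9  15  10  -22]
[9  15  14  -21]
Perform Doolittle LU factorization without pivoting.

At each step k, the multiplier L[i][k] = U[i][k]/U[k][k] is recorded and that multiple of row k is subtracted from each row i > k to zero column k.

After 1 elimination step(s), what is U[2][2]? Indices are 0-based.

U[2][2] = 4

k=0: U[0][0]=3
  eliminate (1,0): mult=2, new row 1: (0, 3, 2, -4); set L[1][0]=2
  eliminate (2,0): mult=3, new row 2: (0, 9, 4, -13); set L[2][0]=3
  eliminate (3,0): mult=3, new row 3: (0, 9, 8, -12); set L[3][0]=3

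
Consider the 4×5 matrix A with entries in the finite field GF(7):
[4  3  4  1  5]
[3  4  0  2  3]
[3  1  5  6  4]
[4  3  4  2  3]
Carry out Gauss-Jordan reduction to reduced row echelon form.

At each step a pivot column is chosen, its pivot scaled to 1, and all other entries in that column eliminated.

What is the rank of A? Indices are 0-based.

step 1: normalize row 0 (÷4) = (1, 6, 1, 2, 3)
  row 1: subtract 3×row0 = (0, 0, 4, 3, 1)
  row 2: subtract 3×row0 = (0, 4, 2, 0, 2)
  row 3: subtract 4×row0 = (0, 0, 0, 1, 5)
step 2: exchange rows 1,2
step 2: normalize row 1 (÷4) = (0, 1, 4, 0, 4)
  row 0: subtract 6×row1 = (1, 0, 5, 2, 0)
step 3: normalize row 2 (÷4) = (0, 0, 1, 6, 2)
  row 0: subtract 5×row2 = (1, 0, 0, 0, 4)
  row 1: subtract 4×row2 = (0, 1, 0, 4, 3)
step 4: normalize row 3 (÷1) = (0, 0, 0, 1, 5)
  row 1: subtract 4×row3 = (0, 1, 0, 0, 4)
  row 2: subtract 6×row3 = (0, 0, 1, 0, 0)

rank = 4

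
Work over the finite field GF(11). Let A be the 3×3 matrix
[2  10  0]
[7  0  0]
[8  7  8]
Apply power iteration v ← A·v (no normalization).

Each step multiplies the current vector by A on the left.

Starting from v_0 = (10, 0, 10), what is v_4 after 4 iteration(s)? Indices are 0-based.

v_0 = (10, 0, 10).
v_1 = A·v_0 = (9, 4, 6).
v_2 = A·v_1 = (3, 8, 5).
v_3 = A·v_2 = (9, 10, 10).
v_4 = A·v_3 = (8, 8, 2).

v_4 = (8, 8, 2)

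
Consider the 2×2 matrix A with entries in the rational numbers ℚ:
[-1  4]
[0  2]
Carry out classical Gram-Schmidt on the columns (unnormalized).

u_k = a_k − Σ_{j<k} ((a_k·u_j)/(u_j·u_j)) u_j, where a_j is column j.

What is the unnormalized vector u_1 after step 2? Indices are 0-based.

u_1 = (0, 2)

Step 1: u_0 = a_0 = (-1, 0).
Step 2: u_1 = a_1 − (-4)·u_0 = (0, 2).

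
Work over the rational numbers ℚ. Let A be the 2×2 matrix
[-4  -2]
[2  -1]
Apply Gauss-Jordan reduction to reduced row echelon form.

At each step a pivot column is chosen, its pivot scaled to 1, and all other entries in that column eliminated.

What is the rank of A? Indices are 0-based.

pivot(0,0)=-4: scale R0 → (1, 1/2)
  clear (1,0): R1 −= (2)R0 → (0, -2)
pivot(1,1)=-2: scale R1 → (0, 1)
  clear (0,1): R0 −= (1/2)R1 → (1, 0)

rank = 2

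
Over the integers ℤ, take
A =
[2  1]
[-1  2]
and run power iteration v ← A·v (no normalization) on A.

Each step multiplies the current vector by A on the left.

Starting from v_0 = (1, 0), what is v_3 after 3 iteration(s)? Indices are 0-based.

v_3 = (2, -11)

v_0 = (1, 0).
v_1 = A·v_0 = (2, -1).
v_2 = A·v_1 = (3, -4).
v_3 = A·v_2 = (2, -11).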